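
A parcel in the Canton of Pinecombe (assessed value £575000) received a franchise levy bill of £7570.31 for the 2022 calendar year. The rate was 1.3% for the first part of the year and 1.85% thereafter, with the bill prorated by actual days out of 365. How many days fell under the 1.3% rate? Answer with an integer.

Let d = days at the first rate; then 365 − d days at the second rate.
£575000 × [1.3%·d + 1.85%·(365−d)] / 365 = £7570.31
Solving gives d = 354, so the new rate took effect on December 21, 2022.

354 days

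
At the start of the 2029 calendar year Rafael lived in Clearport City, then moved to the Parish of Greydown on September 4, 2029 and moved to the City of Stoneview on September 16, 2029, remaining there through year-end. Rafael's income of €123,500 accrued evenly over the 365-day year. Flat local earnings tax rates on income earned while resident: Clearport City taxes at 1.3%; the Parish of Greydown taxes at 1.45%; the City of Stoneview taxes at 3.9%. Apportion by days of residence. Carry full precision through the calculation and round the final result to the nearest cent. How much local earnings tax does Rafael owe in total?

Clearport City, January 1 – September 3, 2029: 246 days → €123,500 × 1.3% × 246/365 = €1,082.0630
The Parish of Greydown, September 4 – September 15, 2029: 12 days → €123,500 × 1.45% × 12/365 = €58.8740
The City of Stoneview, September 16 – December 31, 2029: 107 days → €123,500 × 3.9% × 107/365 = €1,411.9603
Total = €2,552.8973

€2,552.90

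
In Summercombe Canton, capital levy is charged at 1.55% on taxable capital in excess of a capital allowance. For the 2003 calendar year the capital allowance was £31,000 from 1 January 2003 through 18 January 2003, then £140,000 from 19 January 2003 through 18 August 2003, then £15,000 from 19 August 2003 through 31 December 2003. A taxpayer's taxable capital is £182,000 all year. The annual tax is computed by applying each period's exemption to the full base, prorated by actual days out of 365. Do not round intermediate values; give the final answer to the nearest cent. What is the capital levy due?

1 January – 18 January 2003: 18 days, exemption £31,000 → (£182,000 − £31,000) × 1.55% × 18/365 = £115.4219
19 January – 18 August 2003: 212 days, exemption £140,000 → (£182,000 − £140,000) × 1.55% × 212/365 = £378.1151
19 August – 31 December 2003: 135 days, exemption £15,000 → (£182,000 − £15,000) × 1.55% × 135/365 = £957.3904
Total = £1,450.9274

£1,450.93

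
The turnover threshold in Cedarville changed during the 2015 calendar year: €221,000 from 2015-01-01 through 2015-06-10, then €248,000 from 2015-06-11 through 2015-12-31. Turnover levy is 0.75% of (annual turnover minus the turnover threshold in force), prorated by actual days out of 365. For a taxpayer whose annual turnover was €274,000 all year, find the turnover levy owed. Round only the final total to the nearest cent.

€284.32

2015-01-01 to 2015-06-10: 161 days, exemption €221,000 → (€274,000 − €221,000) × 0.75% × 161/365 = €175.3356
2015-06-11 to 2015-12-31: 204 days, exemption €248,000 → (€274,000 − €248,000) × 0.75% × 204/365 = €108.9863
Total = €284.3219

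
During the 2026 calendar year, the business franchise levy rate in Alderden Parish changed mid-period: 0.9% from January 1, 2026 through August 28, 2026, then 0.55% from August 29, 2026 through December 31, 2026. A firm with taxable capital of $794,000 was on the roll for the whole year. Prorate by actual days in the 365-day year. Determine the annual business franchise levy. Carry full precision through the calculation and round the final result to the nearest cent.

January 1 – August 28, 2026: 240 days at 0.9% → $794,000 × 0.9% × 240/365 = $4,698.7397
August 29 – December 31, 2026: 125 days at 0.55% → $794,000 × 0.55% × 125/365 = $1,495.5479
Total = $6,194.2877

$6,194.29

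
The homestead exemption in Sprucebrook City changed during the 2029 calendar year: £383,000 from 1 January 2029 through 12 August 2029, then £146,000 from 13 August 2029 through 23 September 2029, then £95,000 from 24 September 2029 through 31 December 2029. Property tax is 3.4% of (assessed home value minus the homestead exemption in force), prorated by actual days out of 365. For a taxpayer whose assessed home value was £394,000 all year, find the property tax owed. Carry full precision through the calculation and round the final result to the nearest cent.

£3,957.13

1 January – 12 August 2029: 224 days, exemption £383,000 → (£394,000 − £383,000) × 3.4% × 224/365 = £229.5233
13 August – 23 September 2029: 42 days, exemption £146,000 → (£394,000 − £146,000) × 3.4% × 42/365 = £970.2575
24 September – 31 December 2029: 99 days, exemption £95,000 → (£394,000 − £95,000) × 3.4% × 99/365 = £2,757.3534
Total = £3,957.1342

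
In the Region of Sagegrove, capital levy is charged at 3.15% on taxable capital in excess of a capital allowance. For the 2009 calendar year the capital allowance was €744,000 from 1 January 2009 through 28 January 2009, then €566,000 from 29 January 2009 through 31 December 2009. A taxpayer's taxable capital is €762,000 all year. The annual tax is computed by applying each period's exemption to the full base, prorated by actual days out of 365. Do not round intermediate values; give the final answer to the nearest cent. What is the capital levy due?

1 January – 28 January 2009: 28 days, exemption €744,000 → (€762,000 − €744,000) × 3.15% × 28/365 = €43.4959
29 January – 31 December 2009: 337 days, exemption €566,000 → (€762,000 − €566,000) × 3.15% × 337/365 = €5,700.3781
Total = €5,743.8740

€5,743.87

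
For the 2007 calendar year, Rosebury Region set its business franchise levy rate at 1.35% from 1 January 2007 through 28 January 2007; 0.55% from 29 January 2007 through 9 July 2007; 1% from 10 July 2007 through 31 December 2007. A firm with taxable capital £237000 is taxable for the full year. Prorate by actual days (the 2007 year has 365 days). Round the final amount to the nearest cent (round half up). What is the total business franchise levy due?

1 January – 28 January 2007: 28 days at 1.35% → £237000 × 1.35% × 28/365 = £245.4411
29 January – 9 July 2007: 162 days at 0.55% → £237000 × 0.55% × 162/365 = £578.5397
10 July – 31 December 2007: 175 days at 1% → £237000 × 1% × 175/365 = £1136.3014
Total = £1960.2822

£1960.28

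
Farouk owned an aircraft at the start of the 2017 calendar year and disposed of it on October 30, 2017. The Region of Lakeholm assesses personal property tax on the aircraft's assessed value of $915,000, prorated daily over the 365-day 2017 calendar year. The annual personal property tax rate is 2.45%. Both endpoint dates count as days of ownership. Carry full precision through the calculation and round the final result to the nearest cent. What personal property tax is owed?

Days held (January 1 – October 30, 2017): 303 out of 365
Tax = $915,000 × 2.45% × 303/365 = $18,609.5959

$18,609.60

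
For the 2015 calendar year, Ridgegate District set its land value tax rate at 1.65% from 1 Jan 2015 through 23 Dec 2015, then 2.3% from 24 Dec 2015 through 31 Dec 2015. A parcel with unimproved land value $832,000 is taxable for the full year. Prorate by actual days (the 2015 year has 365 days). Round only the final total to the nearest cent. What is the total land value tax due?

1 Jan – 23 Dec 2015: 357 days at 1.65% → $832,000 × 1.65% × 357/365 = $13,427.1123
24 Dec – 31 Dec 2015: 8 days at 2.3% → $832,000 × 2.3% × 8/365 = $419.4192
Total = $13,846.5315

$13,846.53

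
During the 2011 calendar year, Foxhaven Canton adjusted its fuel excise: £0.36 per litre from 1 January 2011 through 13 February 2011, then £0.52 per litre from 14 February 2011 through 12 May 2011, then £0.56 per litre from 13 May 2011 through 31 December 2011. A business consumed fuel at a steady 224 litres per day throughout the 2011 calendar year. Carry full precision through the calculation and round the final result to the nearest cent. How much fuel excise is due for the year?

1 January – 13 February 2011: 44 days × 224 litres/day = 9,856 litres at £0.36/litre → £3,548.16
14 February – 12 May 2011: 88 days × 224 litres/day = 19,712 litres at £0.52/litre → £10,250.24
13 May – 31 December 2011: 233 days × 224 litres/day = 52,192 litres at £0.56/litre → £29,227.52

£43,025.92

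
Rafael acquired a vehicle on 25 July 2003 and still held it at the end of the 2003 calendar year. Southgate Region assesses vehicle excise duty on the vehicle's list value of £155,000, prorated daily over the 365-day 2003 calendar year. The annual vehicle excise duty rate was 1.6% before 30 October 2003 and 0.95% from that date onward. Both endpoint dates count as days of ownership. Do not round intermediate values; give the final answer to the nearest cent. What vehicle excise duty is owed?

£913.23

25 July – 29 October 2003: 97 days at 1.6% → £155,000 × 1.6% × 97/365 = £659.0685
30 October – 31 December 2003: 63 days at 0.95% → £155,000 × 0.95% × 63/365 = £254.1575
Total = £913.2260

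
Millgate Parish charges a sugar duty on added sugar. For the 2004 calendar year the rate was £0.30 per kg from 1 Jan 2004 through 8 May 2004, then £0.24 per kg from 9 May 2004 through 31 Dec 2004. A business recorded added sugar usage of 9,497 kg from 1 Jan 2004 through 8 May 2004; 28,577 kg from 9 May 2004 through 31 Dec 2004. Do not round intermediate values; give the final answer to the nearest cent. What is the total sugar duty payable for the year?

£9,707.58

1 Jan – 8 May 2004: 9,497 kg at £0.30/kg → £2,849.10
9 May – 31 Dec 2004: 28,577 kg at £0.24/kg → £6,858.48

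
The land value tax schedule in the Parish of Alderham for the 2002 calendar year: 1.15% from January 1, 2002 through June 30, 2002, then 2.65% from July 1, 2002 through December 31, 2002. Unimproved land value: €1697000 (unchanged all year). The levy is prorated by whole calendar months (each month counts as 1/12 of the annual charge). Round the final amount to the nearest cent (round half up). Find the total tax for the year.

January 1 – June 30, 2002: 6 months at 1.15% → €1697000 × 1.15% × 6/12 = €9757.7500
July 1 – December 31, 2002: 6 months at 2.65% → €1697000 × 2.65% × 6/12 = €22485.2500
Total = €32243.0000

€32243.00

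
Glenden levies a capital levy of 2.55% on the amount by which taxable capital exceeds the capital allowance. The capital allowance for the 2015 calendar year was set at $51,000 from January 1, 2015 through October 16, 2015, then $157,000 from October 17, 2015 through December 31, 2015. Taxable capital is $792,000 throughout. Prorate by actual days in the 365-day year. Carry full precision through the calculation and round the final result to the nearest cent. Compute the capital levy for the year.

January 1 – October 16, 2015: 289 days, exemption $51,000 → ($792,000 − $51,000) × 2.55% × 289/365 = $14,961.0945
October 17 – December 31, 2015: 76 days, exemption $157,000 → ($792,000 − $157,000) × 2.55% × 76/365 = $3,371.5890
Total = $18,332.6836

$18,332.68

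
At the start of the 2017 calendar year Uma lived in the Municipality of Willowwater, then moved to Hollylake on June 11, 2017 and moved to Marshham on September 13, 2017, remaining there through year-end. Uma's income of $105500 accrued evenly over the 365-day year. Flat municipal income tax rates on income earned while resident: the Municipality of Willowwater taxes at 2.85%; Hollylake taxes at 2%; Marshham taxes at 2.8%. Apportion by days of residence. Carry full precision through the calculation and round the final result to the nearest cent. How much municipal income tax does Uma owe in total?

$2759.91

The Municipality of Willowwater, January 1 – June 10, 2017: 161 days → $105500 × 2.85% × 161/365 = $1326.2651
Hollylake, June 11 – September 12, 2017: 94 days → $105500 × 2% × 94/365 = $543.3973
Marshham, September 13 – December 31, 2017: 110 days → $105500 × 2.8% × 110/365 = $890.2466
Total = $2759.9089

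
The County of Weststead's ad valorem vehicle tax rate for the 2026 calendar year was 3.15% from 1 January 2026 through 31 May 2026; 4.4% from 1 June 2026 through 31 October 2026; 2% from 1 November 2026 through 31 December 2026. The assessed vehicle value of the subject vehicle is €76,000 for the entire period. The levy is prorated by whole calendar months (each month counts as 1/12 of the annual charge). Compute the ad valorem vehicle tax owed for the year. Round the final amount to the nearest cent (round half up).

€2,644.17

1 January – 31 May 2026: 5 months at 3.15% → €76,000 × 3.15% × 5/12 = €997.5000
1 June – 31 October 2026: 5 months at 4.4% → €76,000 × 4.4% × 5/12 = €1,393.3333
1 November – 31 December 2026: 2 months at 2% → €76,000 × 2% × 2/12 = €253.3333
Total = €2,644.1667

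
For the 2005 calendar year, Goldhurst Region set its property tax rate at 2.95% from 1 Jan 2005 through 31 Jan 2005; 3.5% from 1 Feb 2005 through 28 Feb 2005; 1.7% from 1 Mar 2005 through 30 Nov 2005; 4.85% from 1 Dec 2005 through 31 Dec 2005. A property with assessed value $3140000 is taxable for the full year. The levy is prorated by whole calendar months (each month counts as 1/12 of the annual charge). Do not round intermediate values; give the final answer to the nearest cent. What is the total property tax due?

1 Jan – 31 Jan 2005: 1 month at 2.95% → $3140000 × 2.95% × 1/12 = $7719.1667
1 Feb – 28 Feb 2005: 1 month at 3.5% → $3140000 × 3.5% × 1/12 = $9158.3333
1 Mar – 30 Nov 2005: 9 months at 1.7% → $3140000 × 1.7% × 9/12 = $40035.0000
1 Dec – 31 Dec 2005: 1 month at 4.85% → $3140000 × 4.85% × 1/12 = $12690.8333
Total = $69603.3333

$69603.33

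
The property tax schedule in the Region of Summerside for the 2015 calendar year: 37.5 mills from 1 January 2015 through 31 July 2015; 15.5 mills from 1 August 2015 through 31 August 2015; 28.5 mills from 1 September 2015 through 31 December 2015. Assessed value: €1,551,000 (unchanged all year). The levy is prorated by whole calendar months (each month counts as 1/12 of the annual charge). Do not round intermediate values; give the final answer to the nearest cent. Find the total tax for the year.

€50,666.00

1 January – 31 July 2015: 7 months at 37.5 mills → €1,551,000 × 3.75% × 7/12 = €33,928.1250
1 August – 31 August 2015: 1 month at 15.5 mills → €1,551,000 × 1.55% × 1/12 = €2,003.3750
1 September – 31 December 2015: 4 months at 28.5 mills → €1,551,000 × 2.85% × 4/12 = €14,734.5000
Total = €50,666.0000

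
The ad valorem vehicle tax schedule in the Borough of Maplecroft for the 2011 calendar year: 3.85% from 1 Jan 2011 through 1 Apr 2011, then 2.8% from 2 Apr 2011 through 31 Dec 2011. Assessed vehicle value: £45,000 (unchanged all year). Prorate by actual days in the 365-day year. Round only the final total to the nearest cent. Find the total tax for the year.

1 Jan – 1 Apr 2011: 91 days at 3.85% → £45,000 × 3.85% × 91/365 = £431.9384
2 Apr – 31 Dec 2011: 274 days at 2.8% → £45,000 × 2.8% × 274/365 = £945.8630
Total = £1,377.8014

£1,377.80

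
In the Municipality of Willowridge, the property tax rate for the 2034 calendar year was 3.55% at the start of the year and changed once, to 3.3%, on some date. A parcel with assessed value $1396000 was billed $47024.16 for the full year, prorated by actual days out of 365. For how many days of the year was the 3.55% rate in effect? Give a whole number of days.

100 days

Let d = days at the first rate; then 365 − d days at the second rate.
$1396000 × [3.55%·d + 3.3%·(365−d)] / 365 = $47024.16
Solving gives d = 100, so the new rate took effect on 11 April 2034.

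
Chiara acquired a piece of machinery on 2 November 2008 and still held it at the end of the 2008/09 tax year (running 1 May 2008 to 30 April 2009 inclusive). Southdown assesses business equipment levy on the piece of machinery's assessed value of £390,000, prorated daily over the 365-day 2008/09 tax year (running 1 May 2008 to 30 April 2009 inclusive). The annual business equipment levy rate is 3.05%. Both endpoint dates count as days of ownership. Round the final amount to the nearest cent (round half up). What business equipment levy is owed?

£5,866.03

Days held (2 November 2008 – 30 April 2009): 180 out of 365
Tax = £390,000 × 3.05% × 180/365 = £5,866.0274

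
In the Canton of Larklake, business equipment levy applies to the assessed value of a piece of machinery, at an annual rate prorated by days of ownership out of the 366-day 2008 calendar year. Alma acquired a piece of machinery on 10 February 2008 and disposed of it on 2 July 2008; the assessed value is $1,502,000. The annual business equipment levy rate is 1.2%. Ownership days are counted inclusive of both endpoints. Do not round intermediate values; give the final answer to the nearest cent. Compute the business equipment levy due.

Days held (10 February – 2 July 2008): 144 out of 366
Tax = $1,502,000 × 1.2% × 144/366 = $7,091.4098

$7,091.41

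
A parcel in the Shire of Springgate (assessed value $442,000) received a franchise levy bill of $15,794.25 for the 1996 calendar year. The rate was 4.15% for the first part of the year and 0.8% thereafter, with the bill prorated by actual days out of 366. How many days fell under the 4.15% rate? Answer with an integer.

Let d = days at the first rate; then 366 − d days at the second rate.
$442,000 × [4.15%·d + 0.8%·(366−d)] / 366 = $15,794.25
Solving gives d = 303, so the new rate took effect on October 30, 1996.

303 days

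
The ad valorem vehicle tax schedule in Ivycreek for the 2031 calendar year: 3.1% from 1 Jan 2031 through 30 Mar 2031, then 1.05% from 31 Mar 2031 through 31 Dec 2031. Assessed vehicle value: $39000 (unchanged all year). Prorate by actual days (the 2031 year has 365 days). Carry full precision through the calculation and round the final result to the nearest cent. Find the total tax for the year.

1 Jan – 30 Mar 2031: 89 days at 3.1% → $39000 × 3.1% × 89/365 = $294.7973
31 Mar – 31 Dec 2031: 276 days at 1.05% → $39000 × 1.05% × 276/365 = $309.6493
Total = $604.4466

$604.45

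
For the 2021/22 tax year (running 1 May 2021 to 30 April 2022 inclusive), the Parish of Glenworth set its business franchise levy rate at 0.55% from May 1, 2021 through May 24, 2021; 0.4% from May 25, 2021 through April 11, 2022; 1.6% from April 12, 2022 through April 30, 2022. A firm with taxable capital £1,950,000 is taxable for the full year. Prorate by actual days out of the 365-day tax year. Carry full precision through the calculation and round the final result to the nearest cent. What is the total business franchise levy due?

£9,210.41

May 1 – May 24, 2021: 24 days at 0.55% → £1,950,000 × 0.55% × 24/365 = £705.2055
May 25, 2021 – April 11, 2022: 322 days at 0.4% → £1,950,000 × 0.4% × 322/365 = £6,881.0959
April 12 – April 30, 2022: 19 days at 1.6% → £1,950,000 × 1.6% × 19/365 = £1,624.1096
Total = £9,210.4110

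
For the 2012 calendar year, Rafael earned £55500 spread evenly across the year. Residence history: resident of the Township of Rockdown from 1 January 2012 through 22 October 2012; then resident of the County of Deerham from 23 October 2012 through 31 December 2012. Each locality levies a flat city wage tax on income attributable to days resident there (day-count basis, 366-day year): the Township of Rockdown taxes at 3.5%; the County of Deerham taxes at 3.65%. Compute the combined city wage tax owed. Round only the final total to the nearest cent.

The Township of Rockdown, 1 January – 22 October 2012: 296 days → £55500 × 3.5% × 296/366 = £1570.9836
The County of Deerham, 23 October – 31 December 2012: 70 days → £55500 × 3.65% × 70/366 = £387.4385
Total = £1958.4221

£1958.42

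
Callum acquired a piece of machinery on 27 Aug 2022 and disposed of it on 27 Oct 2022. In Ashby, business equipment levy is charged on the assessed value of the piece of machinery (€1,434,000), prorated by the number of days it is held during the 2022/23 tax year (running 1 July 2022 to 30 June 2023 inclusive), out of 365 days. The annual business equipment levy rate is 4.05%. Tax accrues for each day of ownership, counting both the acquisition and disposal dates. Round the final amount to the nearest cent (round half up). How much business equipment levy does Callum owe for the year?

Days held (27 Aug – 27 Oct 2022): 62 out of 365
Tax = €1,434,000 × 4.05% × 62/365 = €9,865.1342

€9,865.13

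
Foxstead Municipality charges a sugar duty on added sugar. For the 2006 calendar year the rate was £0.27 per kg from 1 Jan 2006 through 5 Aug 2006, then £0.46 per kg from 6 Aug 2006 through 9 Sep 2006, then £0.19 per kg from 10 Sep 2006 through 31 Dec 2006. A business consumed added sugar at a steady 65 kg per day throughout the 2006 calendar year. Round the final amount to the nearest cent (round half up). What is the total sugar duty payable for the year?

£6250.40

1 Jan – 5 Aug 2006: 217 days × 65 kg/day = 14,105 kg at £0.27/kg → £3808.35
6 Aug – 9 Sep 2006: 35 days × 65 kg/day = 2,275 kg at £0.46/kg → £1046.50
10 Sep – 31 Dec 2006: 113 days × 65 kg/day = 7,345 kg at £0.19/kg → £1395.55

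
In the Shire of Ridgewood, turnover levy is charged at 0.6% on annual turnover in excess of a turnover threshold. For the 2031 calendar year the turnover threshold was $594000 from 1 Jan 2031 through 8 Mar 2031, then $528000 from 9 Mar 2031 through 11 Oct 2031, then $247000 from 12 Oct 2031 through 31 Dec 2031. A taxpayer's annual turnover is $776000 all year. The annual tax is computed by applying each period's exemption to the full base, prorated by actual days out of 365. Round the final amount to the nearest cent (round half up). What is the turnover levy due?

$1789.46

1 Jan – 8 Mar 2031: 67 days, exemption $594000 → ($776000 − $594000) × 0.6% × 67/365 = $200.4493
9 Mar – 11 Oct 2031: 217 days, exemption $528000 → ($776000 − $528000) × 0.6% × 217/365 = $884.6466
12 Oct – 31 Dec 2031: 81 days, exemption $247000 → ($776000 − $247000) × 0.6% × 81/365 = $704.3671
Total = $1789.4630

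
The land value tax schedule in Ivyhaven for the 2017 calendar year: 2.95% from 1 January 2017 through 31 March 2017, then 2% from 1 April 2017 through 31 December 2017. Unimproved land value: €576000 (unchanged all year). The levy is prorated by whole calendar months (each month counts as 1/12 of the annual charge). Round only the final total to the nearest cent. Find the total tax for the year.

€12888.00

1 January – 31 March 2017: 3 months at 2.95% → €576000 × 2.95% × 3/12 = €4248.0000
1 April – 31 December 2017: 9 months at 2% → €576000 × 2% × 9/12 = €8640.0000
Total = €12888.0000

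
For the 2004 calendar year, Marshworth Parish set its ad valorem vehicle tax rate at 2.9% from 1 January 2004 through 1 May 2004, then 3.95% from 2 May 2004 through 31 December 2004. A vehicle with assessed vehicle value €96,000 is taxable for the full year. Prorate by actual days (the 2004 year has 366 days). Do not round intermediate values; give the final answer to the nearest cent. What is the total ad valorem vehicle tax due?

1 January – 1 May 2004: 122 days at 2.9% → €96,000 × 2.9% × 122/366 = €928.0000
2 May – 31 December 2004: 244 days at 3.95% → €96,000 × 3.95% × 244/366 = €2,528.0000
Total = €3,456.0000

€3,456.00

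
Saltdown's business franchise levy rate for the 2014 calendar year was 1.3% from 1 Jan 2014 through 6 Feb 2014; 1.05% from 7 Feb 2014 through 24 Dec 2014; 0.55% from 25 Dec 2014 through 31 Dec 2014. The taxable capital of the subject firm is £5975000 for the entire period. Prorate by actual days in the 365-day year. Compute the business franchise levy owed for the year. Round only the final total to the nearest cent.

1 Jan – 6 Feb 2014: 37 days at 1.3% → £5975000 × 1.3% × 37/365 = £7873.9041
7 Feb – 24 Dec 2014: 321 days at 1.05% → £5975000 × 1.05% × 321/365 = £55174.6233
25 Dec – 31 Dec 2014: 7 days at 0.55% → £5975000 × 0.55% × 7/365 = £630.2397
Total = £63678.7671

£63678.77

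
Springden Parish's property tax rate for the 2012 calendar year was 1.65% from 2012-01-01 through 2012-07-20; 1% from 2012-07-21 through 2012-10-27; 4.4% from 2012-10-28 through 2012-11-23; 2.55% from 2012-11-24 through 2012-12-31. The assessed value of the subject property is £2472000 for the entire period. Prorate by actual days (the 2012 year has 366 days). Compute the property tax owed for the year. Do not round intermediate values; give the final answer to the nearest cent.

£43766.56

2012-01-01 to 2012-07-20: 202 days at 1.65% → £2472000 × 1.65% × 202/366 = £22511.4098
2012-07-21 to 2012-10-27: 99 days at 1% → £2472000 × 1% × 99/366 = £6686.5574
2012-10-28 to 2012-11-23: 27 days at 4.4% → £2472000 × 4.4% × 27/366 = £8023.8689
2012-11-24 to 2012-12-31: 38 days at 2.55% → £2472000 × 2.55% × 38/366 = £6544.7213
Total = £43766.5574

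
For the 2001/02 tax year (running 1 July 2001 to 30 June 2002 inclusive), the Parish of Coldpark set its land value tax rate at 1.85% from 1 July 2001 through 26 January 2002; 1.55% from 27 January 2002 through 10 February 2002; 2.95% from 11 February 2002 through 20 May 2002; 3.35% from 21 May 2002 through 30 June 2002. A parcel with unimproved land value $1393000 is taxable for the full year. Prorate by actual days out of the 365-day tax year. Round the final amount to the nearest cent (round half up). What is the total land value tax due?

$32101.97

1 July 2001 – 26 January 2002: 210 days at 1.85% → $1393000 × 1.85% × 210/365 = $14826.8630
27 January – 10 February 2002: 15 days at 1.55% → $1393000 × 1.55% × 15/365 = $887.3219
11 February – 20 May 2002: 99 days at 2.95% → $1393000 × 2.95% × 99/365 = $11145.9082
21 May – 30 June 2002: 41 days at 3.35% → $1393000 × 3.35% × 41/365 = $5241.8781
Total = $32101.9712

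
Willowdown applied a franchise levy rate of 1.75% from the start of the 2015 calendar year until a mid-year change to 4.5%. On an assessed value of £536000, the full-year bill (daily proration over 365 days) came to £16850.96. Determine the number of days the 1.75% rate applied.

180 days

Let d = days at the first rate; then 365 − d days at the second rate.
£536000 × [1.75%·d + 4.5%·(365−d)] / 365 = £16850.96
Solving gives d = 180, so the new rate took effect on 30 Jun 2015.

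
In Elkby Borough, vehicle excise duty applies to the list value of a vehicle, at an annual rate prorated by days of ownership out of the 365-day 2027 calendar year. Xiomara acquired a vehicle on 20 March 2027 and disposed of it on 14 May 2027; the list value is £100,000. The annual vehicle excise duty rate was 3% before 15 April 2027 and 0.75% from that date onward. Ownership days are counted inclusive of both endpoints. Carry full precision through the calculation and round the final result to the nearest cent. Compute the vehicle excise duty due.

20 March – 14 April 2027: 26 days at 3% → £100,000 × 3% × 26/365 = £213.6986
15 April – 14 May 2027: 30 days at 0.75% → £100,000 × 0.75% × 30/365 = £61.6438
Total = £275.3425

£275.34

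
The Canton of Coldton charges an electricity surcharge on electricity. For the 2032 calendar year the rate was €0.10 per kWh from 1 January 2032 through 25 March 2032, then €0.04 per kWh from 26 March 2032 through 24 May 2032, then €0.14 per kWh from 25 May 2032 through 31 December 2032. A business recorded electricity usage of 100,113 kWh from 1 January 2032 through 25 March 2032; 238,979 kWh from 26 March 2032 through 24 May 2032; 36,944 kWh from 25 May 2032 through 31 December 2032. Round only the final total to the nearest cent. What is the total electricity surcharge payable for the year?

1 January – 25 March 2032: 100,113 kWh at €0.10/kWh → €10011.30
26 March – 24 May 2032: 238,979 kWh at €0.04/kWh → €9559.16
25 May – 31 December 2032: 36,944 kWh at €0.14/kWh → €5172.16

€24742.62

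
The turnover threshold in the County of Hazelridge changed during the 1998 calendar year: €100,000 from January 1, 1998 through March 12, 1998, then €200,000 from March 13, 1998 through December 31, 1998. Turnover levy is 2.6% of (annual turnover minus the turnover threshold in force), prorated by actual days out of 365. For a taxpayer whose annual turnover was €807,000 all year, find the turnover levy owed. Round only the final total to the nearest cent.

January 1 – March 12, 1998: 71 days, exemption €100,000 → (€807,000 − €100,000) × 2.6% × 71/365 = €3,575.6767
March 13 – December 31, 1998: 294 days, exemption €200,000 → (€807,000 − €200,000) × 2.6% × 294/365 = €12,712.0767
Total = €16,287.7534

€16,287.75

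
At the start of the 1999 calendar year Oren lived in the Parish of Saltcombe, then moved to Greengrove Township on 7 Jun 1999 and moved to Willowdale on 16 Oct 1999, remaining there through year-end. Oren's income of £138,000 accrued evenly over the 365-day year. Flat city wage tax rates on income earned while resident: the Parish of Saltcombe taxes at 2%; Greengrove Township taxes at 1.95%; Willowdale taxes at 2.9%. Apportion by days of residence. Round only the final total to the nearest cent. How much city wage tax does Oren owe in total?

The Parish of Saltcombe, 1 Jan – 6 Jun 1999: 157 days → £138,000 × 2% × 157/365 = £1,187.1781
Greengrove Township, 7 Jun – 15 Oct 1999: 131 days → £138,000 × 1.95% × 131/365 = £965.8110
Willowdale, 16 Oct – 31 Dec 1999: 77 days → £138,000 × 2.9% × 77/365 = £844.2575
Total = £2,997.2466

£2,997.25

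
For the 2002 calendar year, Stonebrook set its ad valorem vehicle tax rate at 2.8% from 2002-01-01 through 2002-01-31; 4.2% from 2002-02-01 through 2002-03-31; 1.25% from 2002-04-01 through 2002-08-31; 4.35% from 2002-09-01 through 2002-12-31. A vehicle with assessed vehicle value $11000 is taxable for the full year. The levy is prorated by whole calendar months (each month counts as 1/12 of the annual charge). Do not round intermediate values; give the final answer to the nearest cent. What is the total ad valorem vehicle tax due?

2002-01-01 to 2002-01-31: 1 month at 2.8% → $11000 × 2.8% × 1/12 = $25.6667
2002-02-01 to 2002-03-31: 2 months at 4.2% → $11000 × 4.2% × 2/12 = $77.0000
2002-04-01 to 2002-08-31: 5 months at 1.25% → $11000 × 1.25% × 5/12 = $57.2917
2002-09-01 to 2002-12-31: 4 months at 4.35% → $11000 × 4.35% × 4/12 = $159.5000
Total = $319.4583

$319.46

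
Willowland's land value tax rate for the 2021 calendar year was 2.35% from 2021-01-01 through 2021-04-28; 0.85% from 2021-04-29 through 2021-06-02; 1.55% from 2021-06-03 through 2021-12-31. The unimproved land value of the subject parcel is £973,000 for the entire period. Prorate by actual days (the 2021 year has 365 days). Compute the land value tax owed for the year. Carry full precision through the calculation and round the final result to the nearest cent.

£16,944.86

2021-01-01 to 2021-04-28: 118 days at 2.35% → £973,000 × 2.35% × 118/365 = £7,392.1342
2021-04-29 to 2021-06-02: 35 days at 0.85% → £973,000 × 0.85% × 35/365 = £793.0616
2021-06-03 to 2021-12-31: 212 days at 1.55% → £973,000 × 1.55% × 212/365 = £8,759.6658
Total = £16,944.8616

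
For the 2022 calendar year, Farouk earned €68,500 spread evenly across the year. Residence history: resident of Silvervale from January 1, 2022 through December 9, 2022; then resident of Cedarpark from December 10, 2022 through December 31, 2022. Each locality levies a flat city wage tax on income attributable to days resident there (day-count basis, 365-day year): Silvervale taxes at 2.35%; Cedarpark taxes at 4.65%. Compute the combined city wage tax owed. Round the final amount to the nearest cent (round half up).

€1,704.71

Silvervale, January 1 – December 9, 2022: 343 days → €68,500 × 2.35% × 343/365 = €1,512.7240
Cedarpark, December 10 – December 31, 2022: 22 days → €68,500 × 4.65% × 22/365 = €191.9877
Total = €1,704.7116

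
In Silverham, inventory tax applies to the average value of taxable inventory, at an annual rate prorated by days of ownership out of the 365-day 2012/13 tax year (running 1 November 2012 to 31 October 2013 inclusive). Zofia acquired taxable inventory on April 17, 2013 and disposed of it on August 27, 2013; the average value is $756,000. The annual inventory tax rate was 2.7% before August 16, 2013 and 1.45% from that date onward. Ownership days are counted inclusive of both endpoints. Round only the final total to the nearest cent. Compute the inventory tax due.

$7,127.11

April 17 – August 15, 2013: 121 days at 2.7% → $756,000 × 2.7% × 121/365 = $6,766.7178
August 16 – August 27, 2013: 12 days at 1.45% → $756,000 × 1.45% × 12/365 = $360.3945
Total = $7,127.1123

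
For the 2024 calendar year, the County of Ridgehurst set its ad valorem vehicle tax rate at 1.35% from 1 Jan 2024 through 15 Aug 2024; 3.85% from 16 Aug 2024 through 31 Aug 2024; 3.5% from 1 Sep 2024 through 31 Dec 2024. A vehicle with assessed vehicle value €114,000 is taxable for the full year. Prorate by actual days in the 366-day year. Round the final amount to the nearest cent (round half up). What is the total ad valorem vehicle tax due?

1 Jan – 15 Aug 2024: 228 days at 1.35% → €114,000 × 1.35% × 228/366 = €958.7213
16 Aug – 31 Aug 2024: 16 days at 3.85% → €114,000 × 3.85% × 16/366 = €191.8689
1 Sep – 31 Dec 2024: 122 days at 3.5% → €114,000 × 3.5% × 122/366 = €1,330.0000
Total = €2,480.5902

€2,480.59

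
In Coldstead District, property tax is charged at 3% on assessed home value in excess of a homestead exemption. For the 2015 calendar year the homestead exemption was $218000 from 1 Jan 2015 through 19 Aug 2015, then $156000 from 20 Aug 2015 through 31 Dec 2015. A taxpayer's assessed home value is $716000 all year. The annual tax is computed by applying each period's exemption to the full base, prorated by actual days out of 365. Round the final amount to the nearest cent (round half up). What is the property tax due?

$15622.85

1 Jan – 19 Aug 2015: 231 days, exemption $218000 → ($716000 − $218000) × 3% × 231/365 = $9455.1781
20 Aug – 31 Dec 2015: 134 days, exemption $156000 → ($716000 − $156000) × 3% × 134/365 = $6167.6712
Total = $15622.8493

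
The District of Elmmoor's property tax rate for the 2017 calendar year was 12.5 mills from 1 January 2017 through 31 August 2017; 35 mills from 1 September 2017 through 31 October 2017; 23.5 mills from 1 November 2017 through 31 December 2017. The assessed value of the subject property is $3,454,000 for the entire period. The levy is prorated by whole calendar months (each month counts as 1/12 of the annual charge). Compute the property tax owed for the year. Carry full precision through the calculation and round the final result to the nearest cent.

1 January – 31 August 2017: 8 months at 12.5 mills → $3,454,000 × 1.25% × 8/12 = $28,783.3333
1 September – 31 October 2017: 2 months at 35 mills → $3,454,000 × 3.5% × 2/12 = $20,148.3333
1 November – 31 December 2017: 2 months at 23.5 mills → $3,454,000 × 2.35% × 2/12 = $13,528.1667
Total = $62,459.8333

$62,459.83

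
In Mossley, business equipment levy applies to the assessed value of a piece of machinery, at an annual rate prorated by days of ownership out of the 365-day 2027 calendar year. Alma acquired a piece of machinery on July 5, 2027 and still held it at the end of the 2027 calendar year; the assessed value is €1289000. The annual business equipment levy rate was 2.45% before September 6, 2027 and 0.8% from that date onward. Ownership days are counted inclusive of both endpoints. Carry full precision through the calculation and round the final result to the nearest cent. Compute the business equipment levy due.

July 5 – September 5, 2027: 63 days at 2.45% → €1289000 × 2.45% × 63/365 = €5450.8808
September 6 – December 31, 2027: 117 days at 0.8% → €1289000 × 0.8% × 117/365 = €3305.4904
Total = €8756.3712

€8756.37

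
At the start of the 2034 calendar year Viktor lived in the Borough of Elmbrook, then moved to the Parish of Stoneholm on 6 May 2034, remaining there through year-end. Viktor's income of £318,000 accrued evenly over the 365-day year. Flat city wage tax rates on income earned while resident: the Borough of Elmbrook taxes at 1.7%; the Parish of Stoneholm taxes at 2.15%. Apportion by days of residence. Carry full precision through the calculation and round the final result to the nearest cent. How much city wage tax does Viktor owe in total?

The Borough of Elmbrook, 1 January – 5 May 2034: 125 days → £318,000 × 1.7% × 125/365 = £1,851.3699
The Parish of Stoneholm, 6 May – 31 December 2034: 240 days → £318,000 × 2.15% × 240/365 = £4,495.5616
Total = £6,346.9315

£6,346.93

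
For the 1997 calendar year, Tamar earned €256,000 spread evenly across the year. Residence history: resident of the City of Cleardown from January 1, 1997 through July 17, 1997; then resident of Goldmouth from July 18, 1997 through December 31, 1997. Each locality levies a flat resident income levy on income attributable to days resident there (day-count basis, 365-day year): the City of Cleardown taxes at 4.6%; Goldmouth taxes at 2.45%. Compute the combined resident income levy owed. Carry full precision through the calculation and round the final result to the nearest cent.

€9,257.73

The City of Cleardown, January 1 – July 17, 1997: 198 days → €256,000 × 4.6% × 198/365 = €6,388.0767
Goldmouth, July 18 – December 31, 1997: 167 days → €256,000 × 2.45% × 167/365 = €2,869.6548
Total = €9,257.7315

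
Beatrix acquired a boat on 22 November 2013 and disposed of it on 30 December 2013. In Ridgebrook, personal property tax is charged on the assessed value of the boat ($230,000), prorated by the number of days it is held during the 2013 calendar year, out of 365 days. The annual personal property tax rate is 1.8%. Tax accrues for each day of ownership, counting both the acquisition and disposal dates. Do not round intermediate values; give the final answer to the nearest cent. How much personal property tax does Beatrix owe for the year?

Days held (22 November – 30 December 2013): 39 out of 365
Tax = $230,000 × 1.8% × 39/365 = $442.3562

$442.36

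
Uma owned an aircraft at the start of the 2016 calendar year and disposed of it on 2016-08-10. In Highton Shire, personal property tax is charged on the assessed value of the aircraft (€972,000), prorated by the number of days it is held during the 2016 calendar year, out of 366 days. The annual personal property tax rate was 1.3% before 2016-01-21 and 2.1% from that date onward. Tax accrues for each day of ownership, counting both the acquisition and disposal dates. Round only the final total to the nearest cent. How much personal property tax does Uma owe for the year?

2016-01-01 to 2016-01-20: 20 days at 1.3% → €972,000 × 1.3% × 20/366 = €690.4918
2016-01-21 to 2016-08-10: 203 days at 2.1% → €972,000 × 2.1% × 203/366 = €11,321.4098
Total = €12,011.9016

€12,011.90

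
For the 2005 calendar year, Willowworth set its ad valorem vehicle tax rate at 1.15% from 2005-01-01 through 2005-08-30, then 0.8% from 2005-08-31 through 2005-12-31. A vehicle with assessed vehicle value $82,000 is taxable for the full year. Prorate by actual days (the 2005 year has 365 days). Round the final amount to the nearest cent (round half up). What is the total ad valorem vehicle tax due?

$846.28

2005-01-01 to 2005-08-30: 242 days at 1.15% → $82,000 × 1.15% × 242/365 = $625.2219
2005-08-31 to 2005-12-31: 123 days at 0.8% → $82,000 × 0.8% × 123/365 = $221.0630
Total = $846.2849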